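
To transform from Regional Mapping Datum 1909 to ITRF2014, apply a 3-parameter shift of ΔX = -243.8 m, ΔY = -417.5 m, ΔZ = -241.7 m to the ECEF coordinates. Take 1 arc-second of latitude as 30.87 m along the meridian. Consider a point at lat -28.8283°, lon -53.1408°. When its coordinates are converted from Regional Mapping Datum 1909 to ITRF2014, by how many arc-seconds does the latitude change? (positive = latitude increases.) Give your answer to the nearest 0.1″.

Δφ = -3.9″

sin φ = -0.482186, cos φ = 0.876069, sin λ = -0.800112, cos λ = 0.599851.
North component: ΔN = −sin φ cos λ·ΔX − sin φ sin λ·ΔY + cos φ·ΔZ = −(-0.482186)(0.599851)(-243.8) − (-0.482186)(-0.800112)(-417.5) + (0.876069)(-241.7) = -121.19 m.
1° of latitude spans 3600 × 30.87 = 111132 m, so Δφ = -121.19 / 111132 × 3600 = -3.926″.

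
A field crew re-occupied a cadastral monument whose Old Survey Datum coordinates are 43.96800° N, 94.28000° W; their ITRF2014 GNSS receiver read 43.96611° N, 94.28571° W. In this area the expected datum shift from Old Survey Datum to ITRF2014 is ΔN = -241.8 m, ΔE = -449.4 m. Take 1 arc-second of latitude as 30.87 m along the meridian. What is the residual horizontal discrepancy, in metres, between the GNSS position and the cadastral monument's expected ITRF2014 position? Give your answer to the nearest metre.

Observed coordinate differences: Δφ = -0.00189°, Δλ = -0.00571°.
Converting to metres (1° lat = 111132 m, cos φ = 0.719728): observed ΔN = -210.0 m, observed ΔE = -456.7 m.
Subtracting the expected shift leaves a residual of -210.0 − (-241.8) = 31.8 m north and -456.7 − (-449.4) = -7.3 m east.
Residual distance = √(31.8² + (-7.3)²) = 32.6 m.

33 m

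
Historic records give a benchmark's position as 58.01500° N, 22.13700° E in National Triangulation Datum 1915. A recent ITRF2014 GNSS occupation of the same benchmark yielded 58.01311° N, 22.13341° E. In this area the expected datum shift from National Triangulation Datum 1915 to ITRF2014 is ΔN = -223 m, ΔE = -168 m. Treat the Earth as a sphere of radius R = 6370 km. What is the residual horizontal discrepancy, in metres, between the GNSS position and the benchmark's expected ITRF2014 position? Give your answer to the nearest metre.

45 m

Observed coordinate differences: Δφ = -0.00189°, Δλ = -0.00359°.
Converting to metres (1° lat = 111177 m, cos φ = 0.529697): observed ΔN = -210.1 m, observed ΔE = -211.4 m.
Subtracting the expected shift leaves a residual of -210.1 − (-223) = 12.9 m north and -211.4 − (-168) = -43.4 m east.
Residual distance = √(12.9² + (-43.4)²) = 45.3 m.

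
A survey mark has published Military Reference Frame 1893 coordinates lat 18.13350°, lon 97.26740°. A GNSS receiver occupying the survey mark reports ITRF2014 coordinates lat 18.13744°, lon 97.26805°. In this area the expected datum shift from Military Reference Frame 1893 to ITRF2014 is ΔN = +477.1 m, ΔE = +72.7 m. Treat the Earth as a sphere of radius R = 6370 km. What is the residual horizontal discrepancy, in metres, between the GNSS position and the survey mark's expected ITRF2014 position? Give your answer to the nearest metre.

39 m

Observed coordinate differences: Δφ = +0.00394°, Δλ = +0.00065°.
Converting to metres (1° lat = 111177 m, cos φ = 0.950334): observed ΔN = 438.0 m, observed ΔE = 68.7 m.
Subtracting the expected shift leaves a residual of 438.0 − (477.1) = -39.1 m north and 68.7 − (72.7) = -4.0 m east.
Residual distance = √((-39.1)² + (-4.0)²) = 39.3 m.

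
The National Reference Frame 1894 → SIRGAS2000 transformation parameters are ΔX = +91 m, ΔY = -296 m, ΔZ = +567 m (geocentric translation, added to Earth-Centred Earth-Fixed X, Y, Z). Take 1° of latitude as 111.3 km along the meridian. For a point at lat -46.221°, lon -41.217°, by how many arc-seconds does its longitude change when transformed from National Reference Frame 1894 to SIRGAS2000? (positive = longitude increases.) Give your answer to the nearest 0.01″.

Δλ = -7.61″

sin φ = -0.722014, cos φ = 0.691879, sin λ = -0.658913, cos λ = 0.752219.
East component: ΔE = −sin λ·ΔX + cos λ·ΔY = −(-0.658913)(91) + (0.752219)(-296) = -162.70 m.
1° of latitude spans 111300 m; at latitude φ, 1° of longitude spans that × cos φ = 77006.1 m, so Δλ = -162.70 / 77006.1 × 3600 = -7.606″.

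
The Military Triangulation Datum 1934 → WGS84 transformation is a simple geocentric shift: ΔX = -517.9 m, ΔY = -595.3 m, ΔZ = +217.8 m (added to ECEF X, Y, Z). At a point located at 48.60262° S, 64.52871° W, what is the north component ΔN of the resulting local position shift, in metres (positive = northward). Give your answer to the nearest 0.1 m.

ΔN = 380.1 m

At φ = -48.60262°, λ = -64.52871°: sin φ = -0.750141, cos φ = 0.661278, sin λ = -0.902801, cos λ = 0.430059.
ΔN = −sin φ cos λ·ΔX − sin φ sin λ·ΔY + cos φ·ΔZ = −(-0.750141)(0.430059)(-517.9) − (-0.750141)(-0.902801)(-595.3) + (0.661278)(217.8) = 380.10 m.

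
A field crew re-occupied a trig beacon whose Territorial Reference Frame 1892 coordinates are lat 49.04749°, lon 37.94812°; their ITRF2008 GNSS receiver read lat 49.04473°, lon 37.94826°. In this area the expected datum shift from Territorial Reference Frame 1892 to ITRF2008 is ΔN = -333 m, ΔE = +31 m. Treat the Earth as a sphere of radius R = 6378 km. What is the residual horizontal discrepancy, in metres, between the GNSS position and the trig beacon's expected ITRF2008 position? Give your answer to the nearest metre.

Observed coordinate differences: Δφ = -0.00276°, Δλ = +0.00014°.
Converting to metres (1° lat = 111317 m, cos φ = 0.655433): observed ΔN = -307.2 m, observed ΔE = 10.2 m.
Subtracting the expected shift leaves a residual of -307.2 − (-333) = 25.8 m north and 10.2 − (31) = -20.8 m east.
Residual distance = √(25.8² + (-20.8)²) = 33.1 m.

33 m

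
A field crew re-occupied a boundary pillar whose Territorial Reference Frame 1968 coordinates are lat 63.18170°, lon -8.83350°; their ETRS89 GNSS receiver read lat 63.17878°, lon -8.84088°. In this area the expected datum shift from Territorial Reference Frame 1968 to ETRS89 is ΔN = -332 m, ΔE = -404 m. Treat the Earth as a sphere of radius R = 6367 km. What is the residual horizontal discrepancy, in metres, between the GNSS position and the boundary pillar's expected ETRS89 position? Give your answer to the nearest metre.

Observed coordinate differences: Δφ = -0.00292°, Δλ = -0.00738°.
Converting to metres (1° lat = 111125 m, cos φ = 0.451163): observed ΔN = -324.5 m, observed ΔE = -370.0 m.
Subtracting the expected shift leaves a residual of -324.5 − (-332) = 7.5 m north and -370.0 − (-404) = 34.0 m east.
Residual distance = √(7.5² + 34.0²) = 34.8 m.

35 m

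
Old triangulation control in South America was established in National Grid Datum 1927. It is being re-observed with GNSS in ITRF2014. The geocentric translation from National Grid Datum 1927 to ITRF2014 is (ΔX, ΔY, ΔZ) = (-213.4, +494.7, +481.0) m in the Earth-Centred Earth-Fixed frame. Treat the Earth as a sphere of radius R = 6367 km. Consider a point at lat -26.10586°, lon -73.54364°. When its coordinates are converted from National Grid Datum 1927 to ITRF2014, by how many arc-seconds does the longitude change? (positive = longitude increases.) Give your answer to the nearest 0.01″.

sin φ = -0.440031, cos φ = 0.897983, sin λ = -0.959036, cos λ = 0.283285.
East component: ΔE = −sin λ·ΔX + cos λ·ΔY = −(-0.959036)(-213.4) + (0.283285)(494.7) = -64.52 m.
1° of latitude spans πR/180 = 111125 m; at latitude φ, 1° of longitude spans that × cos φ = 99788.4 m, so Δλ = -64.52 / 99788.4 × 3600 = -2.328″.

Δλ = -2.33″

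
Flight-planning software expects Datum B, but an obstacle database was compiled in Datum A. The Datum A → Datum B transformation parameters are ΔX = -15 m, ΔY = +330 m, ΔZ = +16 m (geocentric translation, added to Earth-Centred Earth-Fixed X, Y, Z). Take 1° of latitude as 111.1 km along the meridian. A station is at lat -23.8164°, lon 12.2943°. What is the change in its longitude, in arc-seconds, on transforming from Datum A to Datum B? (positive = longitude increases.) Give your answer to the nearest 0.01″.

sin φ = -0.403807, cos φ = 0.914844, sin λ = 0.212933, cos λ = 0.977067.
East component: ΔE = −sin λ·ΔX + cos λ·ΔY = −(0.212933)(-15) + (0.977067)(330) = 325.63 m.
1° of latitude spans 111100 m; at latitude φ, 1° of longitude spans that × cos φ = 101639.2 m, so Δλ = 325.63 / 101639.2 × 3600 = 11.533″.

Δλ = 11.53″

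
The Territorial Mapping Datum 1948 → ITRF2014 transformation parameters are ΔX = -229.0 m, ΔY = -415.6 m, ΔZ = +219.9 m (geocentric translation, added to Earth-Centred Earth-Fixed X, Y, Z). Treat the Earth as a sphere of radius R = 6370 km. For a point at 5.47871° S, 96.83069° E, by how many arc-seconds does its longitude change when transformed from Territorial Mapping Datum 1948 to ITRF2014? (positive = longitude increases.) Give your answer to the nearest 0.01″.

sin φ = -0.095476, cos φ = 0.995432, sin λ = 0.992902, cos λ = -0.118936.
East component: ΔE = −sin λ·ΔX + cos λ·ΔY = −(0.992902)(-229.0) + (-0.118936)(-415.6) = 276.80 m.
1° of latitude spans πR/180 = 111177 m; at latitude φ, 1° of longitude spans that × cos φ = 110669.6 m, so Δλ = 276.80 / 110669.6 × 3600 = 9.004″.

Δλ = 9.00″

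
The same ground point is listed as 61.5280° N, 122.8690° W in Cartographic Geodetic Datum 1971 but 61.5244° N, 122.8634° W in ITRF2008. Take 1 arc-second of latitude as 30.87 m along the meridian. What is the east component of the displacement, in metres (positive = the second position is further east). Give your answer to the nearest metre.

ΔE = 297 m

Δφ = 61.5244° − 61.5280° = -0.0036°; Δλ = -122.8634° − -122.8690° = +0.0056°.
1° of latitude = 3600 × 30.87 = 111132 m.
ΔN = Δφ × 111132 = -400.1 m; ΔE = Δλ × 111132 × cos(61.5280°) = +0.0056 × 111132 × 0.476729 = 296.7 m.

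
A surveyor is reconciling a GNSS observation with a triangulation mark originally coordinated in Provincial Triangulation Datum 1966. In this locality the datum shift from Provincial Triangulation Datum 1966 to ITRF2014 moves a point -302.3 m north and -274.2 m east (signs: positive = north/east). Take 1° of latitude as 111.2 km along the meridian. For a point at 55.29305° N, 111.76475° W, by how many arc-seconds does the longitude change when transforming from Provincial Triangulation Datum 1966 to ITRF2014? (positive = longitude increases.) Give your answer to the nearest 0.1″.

At latitude 55.29305°, cos φ = 0.569379.
1° of longitude at this latitude = 111.2 × cos φ = 63.31 km, so Δλ = -274.2 / 63315.0 = -0.0043307° = -15.591″.

Δλ = -15.6″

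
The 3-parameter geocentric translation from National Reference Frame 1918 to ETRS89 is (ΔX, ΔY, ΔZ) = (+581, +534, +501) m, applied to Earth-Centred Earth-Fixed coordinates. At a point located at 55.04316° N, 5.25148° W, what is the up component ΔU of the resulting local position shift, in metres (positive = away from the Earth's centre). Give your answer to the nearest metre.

ΔU = 714 m

At φ = 55.04316°, λ = -5.25148°: sin φ = 0.819584, cos φ = 0.572959, sin λ = -0.091527, cos λ = 0.995803.
ΔU = cos φ cos λ·ΔX + cos φ sin λ·ΔY + sin φ·ΔZ = (0.572959)(0.995803)(581) + (0.572959)(-0.091527)(534) + (0.819584)(501) = 714.10 m.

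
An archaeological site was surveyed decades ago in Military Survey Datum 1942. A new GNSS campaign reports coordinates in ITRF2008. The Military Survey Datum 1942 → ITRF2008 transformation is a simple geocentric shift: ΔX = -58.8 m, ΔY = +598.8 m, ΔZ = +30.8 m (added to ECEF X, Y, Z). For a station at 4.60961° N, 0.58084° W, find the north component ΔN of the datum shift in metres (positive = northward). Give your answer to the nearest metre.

ΔN = 36 m

The local north axis is (−sin φ cos λ, −sin φ sin λ, cos φ), giving ΔN = 4.725 + 0.488 + 30.700 = 35.91 m.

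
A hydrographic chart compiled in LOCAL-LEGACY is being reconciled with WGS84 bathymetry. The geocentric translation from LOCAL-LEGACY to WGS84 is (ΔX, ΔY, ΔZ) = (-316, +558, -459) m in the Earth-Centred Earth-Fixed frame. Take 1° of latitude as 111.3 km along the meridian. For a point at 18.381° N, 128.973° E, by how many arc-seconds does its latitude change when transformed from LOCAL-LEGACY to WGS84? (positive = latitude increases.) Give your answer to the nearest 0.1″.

Δφ = -20.5″

sin φ = 0.315334, cos φ = 0.948981, sin λ = 0.777442, cos λ = -0.628954.
North component: ΔN = −sin φ cos λ·ΔX − sin φ sin λ·ΔY + cos φ·ΔZ = −(0.315334)(-0.628954)(-316) − (0.315334)(0.777442)(558) + (0.948981)(-459) = -635.05 m.
1° of latitude spans 111300 m, so Δφ = -635.05 / 111300 × 3600 = -20.541″.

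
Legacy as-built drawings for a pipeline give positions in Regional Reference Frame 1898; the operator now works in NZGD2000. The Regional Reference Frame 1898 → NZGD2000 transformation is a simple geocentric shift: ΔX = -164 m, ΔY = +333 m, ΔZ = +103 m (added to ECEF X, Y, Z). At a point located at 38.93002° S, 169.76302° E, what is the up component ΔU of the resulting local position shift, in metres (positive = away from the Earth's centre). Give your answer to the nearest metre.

ΔU = 107 m

At φ = -38.93002°, λ = 169.76302°: sin φ = -0.628371, cos φ = 0.777914, sin λ = 0.177720, cos λ = -0.984081.
ΔU = cos φ cos λ·ΔX + cos φ sin λ·ΔY + sin φ·ΔZ = (0.777914)(-0.984081)(-164) + (0.777914)(0.177720)(333) + (-0.628371)(103) = 106.86 m.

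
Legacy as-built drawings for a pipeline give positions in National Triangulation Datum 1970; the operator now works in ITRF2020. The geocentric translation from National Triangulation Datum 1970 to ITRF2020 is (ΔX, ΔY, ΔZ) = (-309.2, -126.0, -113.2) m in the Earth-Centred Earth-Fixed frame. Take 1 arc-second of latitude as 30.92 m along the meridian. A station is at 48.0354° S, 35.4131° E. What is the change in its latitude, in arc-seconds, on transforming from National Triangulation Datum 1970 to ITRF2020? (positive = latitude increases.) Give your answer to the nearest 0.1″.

Δφ = -10.3″

sin φ = -0.743558, cos φ = 0.668671, sin λ = 0.579468, cos λ = 0.814995.
North component: ΔN = −sin φ cos λ·ΔX − sin φ sin λ·ΔY + cos φ·ΔZ = −(-0.743558)(0.814995)(-309.2) − (-0.743558)(0.579468)(-126.0) + (0.668671)(-113.2) = -317.36 m.
1° of latitude spans 3600 × 30.92 = 111312 m, so Δφ = -317.36 / 111312 × 3600 = -10.264″.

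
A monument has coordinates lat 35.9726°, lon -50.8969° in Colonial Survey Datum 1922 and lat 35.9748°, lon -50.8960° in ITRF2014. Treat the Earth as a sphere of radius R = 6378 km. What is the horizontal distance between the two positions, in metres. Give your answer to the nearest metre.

258 m

Δφ = 35.9748° − 35.9726° = +0.0022°; Δλ = -50.8960° − -50.8969° = +0.0009°.
1° along a meridian = πR/180 = 111317 m.
ΔN = Δφ × 111317 = 244.9 m; ΔE = Δλ × 111317 × cos(35.9726°) = +0.0009 × 111317 × 0.809298 = 81.1 m.
Distance = √(ΔE² + ΔN²) = √(81.1² + 244.9²) = 258.0 m.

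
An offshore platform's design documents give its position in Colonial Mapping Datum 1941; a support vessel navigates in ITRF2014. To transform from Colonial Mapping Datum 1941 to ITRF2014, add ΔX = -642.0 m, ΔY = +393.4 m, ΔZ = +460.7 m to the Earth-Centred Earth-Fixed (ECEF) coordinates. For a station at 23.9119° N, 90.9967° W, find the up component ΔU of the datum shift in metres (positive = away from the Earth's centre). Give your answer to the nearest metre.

ΔU = -163 m

At φ = 23.9119°, λ = -90.9967°: sin φ = 0.405331, cos φ = 0.914170, sin λ = -0.999849, cos λ = -0.017395.
ΔU = cos φ cos λ·ΔX + cos φ sin λ·ΔY + sin φ·ΔZ = (0.914170)(-0.017395)(-642.0) + (0.914170)(-0.999849)(393.4) + (0.405331)(460.7) = -162.63 m.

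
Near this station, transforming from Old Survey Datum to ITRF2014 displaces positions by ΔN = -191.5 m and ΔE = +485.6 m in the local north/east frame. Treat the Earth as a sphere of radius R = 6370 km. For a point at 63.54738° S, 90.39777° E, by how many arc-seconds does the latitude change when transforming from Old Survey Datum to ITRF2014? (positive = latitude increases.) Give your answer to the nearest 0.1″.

On a sphere of radius R, 1 rad of latitude = R, so Δφ = ΔN / R = -191.5 / 6370000 = -3.0063e-05 rad = -6.201″.

Δφ = -6.2″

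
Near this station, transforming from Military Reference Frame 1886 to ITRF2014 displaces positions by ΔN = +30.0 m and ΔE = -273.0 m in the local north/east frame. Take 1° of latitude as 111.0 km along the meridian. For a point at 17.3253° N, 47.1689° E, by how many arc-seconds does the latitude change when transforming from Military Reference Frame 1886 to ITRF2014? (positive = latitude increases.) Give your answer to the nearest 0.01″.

Δφ = 0.97″

1° of latitude = 111.0 km, so Δφ = 30.0 / 111000 = 0.0002703° = 0.973″.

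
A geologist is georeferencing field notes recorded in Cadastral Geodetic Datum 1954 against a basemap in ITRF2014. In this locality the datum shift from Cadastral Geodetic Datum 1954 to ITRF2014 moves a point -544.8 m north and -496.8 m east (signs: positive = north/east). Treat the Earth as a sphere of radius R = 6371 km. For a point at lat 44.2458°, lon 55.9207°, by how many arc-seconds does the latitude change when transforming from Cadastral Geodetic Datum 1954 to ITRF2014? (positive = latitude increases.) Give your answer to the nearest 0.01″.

Δφ = -17.64″

On a sphere of radius R, 1 rad of latitude = R, so Δφ = ΔN / R = -544.8 / 6371000 = -8.5512e-05 rad = -17.638″.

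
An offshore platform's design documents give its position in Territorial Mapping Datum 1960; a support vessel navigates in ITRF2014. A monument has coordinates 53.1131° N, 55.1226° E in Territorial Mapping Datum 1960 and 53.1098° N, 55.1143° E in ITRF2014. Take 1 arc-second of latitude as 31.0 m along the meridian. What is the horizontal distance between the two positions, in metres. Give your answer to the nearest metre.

Δφ = 53.1098° − 53.1131° = -0.0033°; Δλ = 55.1143° − 55.1226° = -0.0083°.
1° of latitude = 3600 × 31.00 = 111600 m.
ΔN = Δφ × 111600 = -368.3 m; ΔE = Δλ × 111600 × cos(53.1131°) = -0.0083 × 111600 × 0.600237 = -556.0 m.
Distance = √(ΔE² + ΔN²) = √((-556.0)² + (-368.3)²) = 666.9 m.

667 m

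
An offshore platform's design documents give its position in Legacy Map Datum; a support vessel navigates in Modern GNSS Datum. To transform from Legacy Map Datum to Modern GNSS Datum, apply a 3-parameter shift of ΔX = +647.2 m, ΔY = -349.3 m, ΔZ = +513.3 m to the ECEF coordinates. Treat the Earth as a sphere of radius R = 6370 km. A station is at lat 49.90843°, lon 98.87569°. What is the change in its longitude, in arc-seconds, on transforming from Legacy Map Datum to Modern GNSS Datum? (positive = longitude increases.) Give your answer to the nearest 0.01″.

sin φ = 0.765016, cos φ = 0.644011, sin λ = 0.988025, cos λ = -0.154291.
East component: ΔE = −sin λ·ΔX + cos λ·ΔY = −(0.988025)(647.2) + (-0.154291)(-349.3) = -585.56 m.
1° of latitude spans πR/180 = 111177 m; at latitude φ, 1° of longitude spans that × cos φ = 71599.5 m, so Δλ = -585.56 / 71599.5 × 3600 = -29.442″.

Δλ = -29.44″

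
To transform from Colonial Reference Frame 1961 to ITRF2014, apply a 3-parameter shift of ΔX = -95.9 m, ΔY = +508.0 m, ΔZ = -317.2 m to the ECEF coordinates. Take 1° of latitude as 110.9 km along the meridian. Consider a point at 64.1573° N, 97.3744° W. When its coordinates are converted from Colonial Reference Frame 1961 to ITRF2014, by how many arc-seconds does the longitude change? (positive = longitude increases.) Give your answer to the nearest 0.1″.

Δλ = -11.9″

sin φ = 0.899994, cos φ = 0.435902, sin λ = -0.991729, cos λ = -0.128353.
East component: ΔE = −sin λ·ΔX + cos λ·ΔY = −(-0.991729)(-95.9) + (-0.128353)(508.0) = -160.31 m.
1° of latitude spans 110900 m; at latitude φ, 1° of longitude spans that × cos φ = 48341.5 m, so Δλ = -160.31 / 48341.5 × 3600 = -11.938″.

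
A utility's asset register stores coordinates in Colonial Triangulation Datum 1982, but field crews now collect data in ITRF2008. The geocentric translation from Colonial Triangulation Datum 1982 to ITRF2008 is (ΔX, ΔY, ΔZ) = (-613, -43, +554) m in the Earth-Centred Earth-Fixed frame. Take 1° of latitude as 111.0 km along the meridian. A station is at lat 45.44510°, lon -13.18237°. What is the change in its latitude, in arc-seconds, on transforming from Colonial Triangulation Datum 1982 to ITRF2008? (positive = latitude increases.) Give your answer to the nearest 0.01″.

Δφ = 26.17″

sin φ = 0.712579, cos φ = 0.701592, sin λ = -0.228051, cos λ = 0.973649.
North component: ΔN = −sin φ cos λ·ΔX − sin φ sin λ·ΔY + cos φ·ΔZ = −(0.712579)(0.973649)(-613) − (0.712579)(-0.228051)(-43) + (0.701592)(554) = 806.99 m.
1° of latitude spans 111000 m, so Δφ = 806.99 / 111000 × 3600 = 26.173″.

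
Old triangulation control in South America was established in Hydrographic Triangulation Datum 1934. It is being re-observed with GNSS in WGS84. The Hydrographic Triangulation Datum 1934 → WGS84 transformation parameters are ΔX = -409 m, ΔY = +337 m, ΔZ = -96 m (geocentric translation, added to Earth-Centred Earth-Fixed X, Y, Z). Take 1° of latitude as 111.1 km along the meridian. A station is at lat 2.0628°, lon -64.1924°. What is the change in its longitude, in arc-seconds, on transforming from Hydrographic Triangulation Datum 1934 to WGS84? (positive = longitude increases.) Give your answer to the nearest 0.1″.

Δλ = -7.2″

sin φ = 0.035995, cos φ = 0.999352, sin λ = -0.900261, cos λ = 0.435351.
East component: ΔE = −sin λ·ΔX + cos λ·ΔY = −(-0.900261)(-409) + (0.435351)(337) = -221.49 m.
1° of latitude spans 111100 m; at latitude φ, 1° of longitude spans that × cos φ = 111028.0 m, so Δλ = -221.49 / 111028.0 × 3600 = -7.182″.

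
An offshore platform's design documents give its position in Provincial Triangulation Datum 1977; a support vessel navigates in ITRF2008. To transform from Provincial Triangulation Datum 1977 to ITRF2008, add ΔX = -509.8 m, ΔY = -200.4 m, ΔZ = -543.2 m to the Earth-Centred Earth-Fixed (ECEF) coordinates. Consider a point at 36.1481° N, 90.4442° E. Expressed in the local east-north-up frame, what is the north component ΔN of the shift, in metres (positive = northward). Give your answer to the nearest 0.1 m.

ΔN = -322.8 m

The local north axis is (−sin φ cos λ, −sin φ sin λ, cos φ), giving ΔN = -2.331 + 118.207 − 438.631 = -322.76 m.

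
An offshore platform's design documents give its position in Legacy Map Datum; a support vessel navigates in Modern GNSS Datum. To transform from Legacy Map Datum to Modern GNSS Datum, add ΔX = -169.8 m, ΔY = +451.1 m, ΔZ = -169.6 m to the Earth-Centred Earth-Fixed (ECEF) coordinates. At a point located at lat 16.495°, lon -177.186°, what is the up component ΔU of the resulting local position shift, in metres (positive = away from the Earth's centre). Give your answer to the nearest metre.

ΔU = 93 m

At φ = 16.495°, λ = -177.186°: sin φ = 0.283932, cos φ = 0.958845, sin λ = -0.049094, cos λ = -0.998794.
ΔU = cos φ cos λ·ΔX + cos φ sin λ·ΔY + sin φ·ΔZ = (0.958845)(-0.998794)(-169.8) + (0.958845)(-0.049094)(451.1) + (0.283932)(-169.6) = 93.23 m.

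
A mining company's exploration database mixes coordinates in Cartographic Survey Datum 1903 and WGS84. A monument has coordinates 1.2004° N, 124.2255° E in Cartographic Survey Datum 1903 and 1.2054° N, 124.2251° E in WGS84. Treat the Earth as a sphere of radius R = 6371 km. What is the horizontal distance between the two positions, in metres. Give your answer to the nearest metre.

558 m

Δφ = 1.2054° − 1.2004° = +0.0050°; Δλ = 124.2251° − 124.2255° = -0.0004°.
1° along a meridian = πR/180 = 111195 m.
ΔN = Δφ × 111195 = 556.0 m; ΔE = Δλ × 111195 × cos(1.2004°) = -0.0004 × 111195 × 0.999781 = -44.5 m.
Distance = √(ΔE² + ΔN²) = √((-44.5)² + 556.0²) = 557.8 m.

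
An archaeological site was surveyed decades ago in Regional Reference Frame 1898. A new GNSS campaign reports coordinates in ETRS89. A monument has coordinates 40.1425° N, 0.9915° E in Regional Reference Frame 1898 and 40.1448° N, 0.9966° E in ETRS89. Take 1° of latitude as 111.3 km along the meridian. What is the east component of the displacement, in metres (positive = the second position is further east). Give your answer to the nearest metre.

ΔE = 434 m

Δφ = 40.1448° − 40.1425° = +0.0023°; Δλ = 0.9966° − 0.9915° = +0.0051°.
ΔN = Δφ × 111300 = 256.0 m; ΔE = Δλ × 111300 × cos(40.1425°) = +0.0051 × 111300 × 0.764443 = 433.9 m.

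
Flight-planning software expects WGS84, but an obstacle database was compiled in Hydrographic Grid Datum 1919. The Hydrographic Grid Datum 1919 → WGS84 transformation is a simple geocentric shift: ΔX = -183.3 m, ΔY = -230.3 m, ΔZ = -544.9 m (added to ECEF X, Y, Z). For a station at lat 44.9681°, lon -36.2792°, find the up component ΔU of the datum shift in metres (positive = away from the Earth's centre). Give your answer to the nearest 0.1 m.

ΔU = -393.2 m

At φ = 44.9681°, λ = -36.2792°: sin φ = 0.706713, cos φ = 0.707500, sin λ = -0.591721, cos λ = 0.806143.
ΔU = cos φ cos λ·ΔX + cos φ sin λ·ΔY + sin φ·ΔZ = (0.707500)(0.806143)(-183.3) + (0.707500)(-0.591721)(-230.3) + (0.706713)(-544.9) = -393.22 m.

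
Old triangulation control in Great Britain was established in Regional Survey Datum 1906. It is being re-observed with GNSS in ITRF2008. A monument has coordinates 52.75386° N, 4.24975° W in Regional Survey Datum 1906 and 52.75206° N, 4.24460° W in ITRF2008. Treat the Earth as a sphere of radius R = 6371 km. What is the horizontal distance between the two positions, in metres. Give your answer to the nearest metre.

400 m

Δφ = 52.75206° − 52.75386° = -0.00180°; Δλ = -4.24460° − -4.24975° = +0.00515°.
1° along a meridian = πR/180 = 111195 m.
ΔN = Δφ × 111195 = -200.2 m; ΔE = Δλ × 111195 × cos(52.75386°) = +0.00515 × 111195 × 0.605240 = 346.6 m.
Distance = √(ΔE² + ΔN²) = √(346.6² + (-200.2)²) = 400.2 m.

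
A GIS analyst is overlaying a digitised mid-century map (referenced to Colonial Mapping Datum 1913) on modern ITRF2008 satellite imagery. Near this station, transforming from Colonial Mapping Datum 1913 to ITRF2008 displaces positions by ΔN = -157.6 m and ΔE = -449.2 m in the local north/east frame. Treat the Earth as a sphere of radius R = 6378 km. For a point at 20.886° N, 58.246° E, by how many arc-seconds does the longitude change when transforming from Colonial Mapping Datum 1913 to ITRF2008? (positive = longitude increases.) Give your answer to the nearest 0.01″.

At latitude 20.886°, cos φ = 0.934292.
One radian of longitude at latitude φ spans R cos φ, so Δλ = ΔE / (R cos φ) = -449.2 / (6378000 × 0.934292) = -7.5383e-05 rad = -15.549″.

Δλ = -15.55″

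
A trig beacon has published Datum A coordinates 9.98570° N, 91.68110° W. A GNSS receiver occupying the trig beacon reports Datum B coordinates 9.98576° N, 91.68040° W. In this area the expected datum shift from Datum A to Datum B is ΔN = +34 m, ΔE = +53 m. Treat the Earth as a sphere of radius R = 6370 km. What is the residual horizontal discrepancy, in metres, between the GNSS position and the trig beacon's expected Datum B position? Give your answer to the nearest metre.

36 m

Observed coordinate differences: Δφ = +0.00006°, Δλ = +0.00070°.
Converting to metres (1° lat = 111177 m, cos φ = 0.984851): observed ΔN = 6.7 m, observed ΔE = 76.6 m.
Subtracting the expected shift leaves a residual of 6.7 − (34) = -27.3 m north and 76.6 − (53) = 23.6 m east.
Residual distance = √((-27.3)² + 23.6²) = 36.1 m.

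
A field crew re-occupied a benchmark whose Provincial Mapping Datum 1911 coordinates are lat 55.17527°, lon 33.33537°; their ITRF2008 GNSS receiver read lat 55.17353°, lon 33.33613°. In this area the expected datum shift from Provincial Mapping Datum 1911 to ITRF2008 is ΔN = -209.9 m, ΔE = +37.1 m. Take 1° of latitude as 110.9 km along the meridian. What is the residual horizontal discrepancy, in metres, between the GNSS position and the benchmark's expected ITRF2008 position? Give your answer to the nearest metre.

Observed coordinate differences: Δφ = -0.00174°, Δλ = +0.00076°.
Converting to metres (1° lat = 110900 m, cos φ = 0.571068): observed ΔN = -193.0 m, observed ΔE = 48.1 m.
Subtracting the expected shift leaves a residual of -193.0 − (-209.9) = 16.9 m north and 48.1 − (37.1) = 11.0 m east.
Residual distance = √(16.9² + 11.0²) = 20.2 m.

20 m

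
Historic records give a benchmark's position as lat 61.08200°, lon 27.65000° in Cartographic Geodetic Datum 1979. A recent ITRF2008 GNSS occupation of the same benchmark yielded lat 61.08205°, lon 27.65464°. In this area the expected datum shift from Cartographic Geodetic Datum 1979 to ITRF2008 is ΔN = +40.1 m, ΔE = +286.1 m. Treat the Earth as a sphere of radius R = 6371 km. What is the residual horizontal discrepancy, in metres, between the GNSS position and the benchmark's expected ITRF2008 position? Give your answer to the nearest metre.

50 m

Observed coordinate differences: Δφ = +0.00005°, Δλ = +0.00464°.
Converting to metres (1° lat = 111195 m, cos φ = 0.483557): observed ΔN = 5.6 m, observed ΔE = 249.5 m.
Subtracting the expected shift leaves a residual of 5.6 − (40.1) = -34.5 m north and 249.5 − (286.1) = -36.6 m east.
Residual distance = √((-34.5)² + (-36.6)²) = 50.3 m.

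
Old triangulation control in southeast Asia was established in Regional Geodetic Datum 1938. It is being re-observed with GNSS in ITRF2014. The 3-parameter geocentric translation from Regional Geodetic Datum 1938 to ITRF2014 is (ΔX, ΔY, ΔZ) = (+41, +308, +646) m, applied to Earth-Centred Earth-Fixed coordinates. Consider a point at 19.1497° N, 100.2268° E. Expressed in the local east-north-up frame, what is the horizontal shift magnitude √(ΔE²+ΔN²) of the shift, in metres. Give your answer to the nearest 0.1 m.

The local east axis at (φ, λ) is (−sin λ, cos λ, 0), so ΔE = −sin(100.2268°)·41 + cos(100.2268°)·308 = -95.03 m.
The local north axis is (−sin φ cos λ, −sin φ sin λ, cos φ), giving ΔN = 2.388 − 99.430 + 610.253 = 513.21 m.
Horizontal magnitude = √(ΔE² + ΔN²) = √((-95.03)² + 513.21²) = 521.94 m.

521.9 m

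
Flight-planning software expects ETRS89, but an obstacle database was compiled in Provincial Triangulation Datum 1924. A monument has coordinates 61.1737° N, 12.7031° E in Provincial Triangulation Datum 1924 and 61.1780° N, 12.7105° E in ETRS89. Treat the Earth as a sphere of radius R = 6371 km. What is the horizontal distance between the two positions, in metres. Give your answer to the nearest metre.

621 m

Δφ = 61.1780° − 61.1737° = +0.0043°; Δλ = 12.7105° − 12.7031° = +0.0074°.
1° along a meridian = πR/180 = 111195 m.
ΔN = Δφ × 111195 = 478.1 m; ΔE = Δλ × 111195 × cos(61.1737°) = +0.0074 × 111195 × 0.482156 = 396.7 m.
Distance = √(ΔE² + ΔN²) = √(396.7² + 478.1²) = 621.3 m.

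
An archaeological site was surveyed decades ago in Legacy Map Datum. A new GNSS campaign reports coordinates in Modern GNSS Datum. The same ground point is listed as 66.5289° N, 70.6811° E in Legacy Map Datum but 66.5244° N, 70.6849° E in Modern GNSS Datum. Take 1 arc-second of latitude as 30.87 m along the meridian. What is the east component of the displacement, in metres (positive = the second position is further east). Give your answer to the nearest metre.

ΔE = 168 m

Δφ = 66.5244° − 66.5289° = -0.0045°; Δλ = 70.6849° − 70.6811° = +0.0038°.
1° of latitude = 3600 × 30.87 = 111132 m.
ΔN = Δφ × 111132 = -500.1 m; ΔE = Δλ × 111132 × cos(66.5289°) = +0.0038 × 111132 × 0.398286 = 168.2 m.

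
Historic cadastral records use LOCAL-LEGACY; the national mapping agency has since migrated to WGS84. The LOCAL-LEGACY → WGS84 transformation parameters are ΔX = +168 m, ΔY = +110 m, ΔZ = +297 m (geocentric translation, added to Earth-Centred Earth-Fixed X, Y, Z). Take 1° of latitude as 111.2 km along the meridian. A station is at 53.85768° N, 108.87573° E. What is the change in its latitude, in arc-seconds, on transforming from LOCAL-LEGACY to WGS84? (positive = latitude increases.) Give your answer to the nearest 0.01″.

sin φ = 0.807554, cos φ = 0.589793, sin λ = 0.946222, cos λ = -0.323517.
North component: ΔN = −sin φ cos λ·ΔX − sin φ sin λ·ΔY + cos φ·ΔZ = −(0.807554)(-0.323517)(168) − (0.807554)(0.946222)(110) + (0.589793)(297) = 135.01 m.
1° of latitude spans 111200 m, so Δφ = 135.01 / 111200 × 3600 = 4.371″.

Δφ = 4.37″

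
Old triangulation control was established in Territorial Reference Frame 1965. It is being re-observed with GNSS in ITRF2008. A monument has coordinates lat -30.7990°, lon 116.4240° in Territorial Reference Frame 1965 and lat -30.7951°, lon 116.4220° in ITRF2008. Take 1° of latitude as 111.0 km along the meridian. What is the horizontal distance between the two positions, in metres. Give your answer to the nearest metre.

473 m

Δφ = -30.7951° − -30.7990° = +0.0039°; Δλ = 116.4220° − 116.4240° = -0.0020°.
ΔN = Δφ × 111000 = 432.9 m; ΔE = Δλ × 111000 × cos(-30.7990°) = -0.0020 × 111000 × 0.858969 = -190.7 m.
Distance = √(ΔE² + ΔN²) = √((-190.7)² + 432.9²) = 473.0 m.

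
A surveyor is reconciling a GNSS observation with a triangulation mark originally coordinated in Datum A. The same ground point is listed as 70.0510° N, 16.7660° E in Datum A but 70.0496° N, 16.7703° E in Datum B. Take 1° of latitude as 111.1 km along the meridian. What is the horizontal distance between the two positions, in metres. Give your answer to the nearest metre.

225 m

Δφ = 70.0496° − 70.0510° = -0.0014°; Δλ = 16.7703° − 16.7660° = +0.0043°.
ΔN = Δφ × 111100 = -155.5 m; ΔE = Δλ × 111100 × cos(70.0510°) = +0.0043 × 111100 × 0.341184 = 163.0 m.
Distance = √(ΔE² + ΔN²) = √(163.0² + (-155.5)²) = 225.3 m.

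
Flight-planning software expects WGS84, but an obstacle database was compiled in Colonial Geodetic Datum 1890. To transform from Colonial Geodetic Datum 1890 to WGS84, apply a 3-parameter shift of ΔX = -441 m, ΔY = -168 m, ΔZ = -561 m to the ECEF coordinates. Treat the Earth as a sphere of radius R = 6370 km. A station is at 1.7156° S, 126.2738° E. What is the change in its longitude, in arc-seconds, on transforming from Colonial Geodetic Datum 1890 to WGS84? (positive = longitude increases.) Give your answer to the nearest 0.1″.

Δλ = 14.7″

sin φ = -0.029938, cos φ = 0.999552, sin λ = 0.806199, cos λ = -0.591645.
East component: ΔE = −sin λ·ΔX + cos λ·ΔY = −(0.806199)(-441) + (-0.591645)(-168) = 454.93 m.
1° of latitude spans πR/180 = 111177 m; at latitude φ, 1° of longitude spans that × cos φ = 111127.6 m, so Δλ = 454.93 / 111127.6 × 3600 = 14.738″.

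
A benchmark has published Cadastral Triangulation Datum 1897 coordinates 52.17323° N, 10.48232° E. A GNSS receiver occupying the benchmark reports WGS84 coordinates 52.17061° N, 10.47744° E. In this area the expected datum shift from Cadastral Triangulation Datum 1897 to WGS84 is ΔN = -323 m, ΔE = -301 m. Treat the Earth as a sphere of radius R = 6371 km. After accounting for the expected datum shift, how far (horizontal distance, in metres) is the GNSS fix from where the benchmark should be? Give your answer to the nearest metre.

Observed coordinate differences: Δφ = -0.00262°, Δλ = -0.00488°.
Converting to metres (1° lat = 111195 m, cos φ = 0.613276): observed ΔN = -291.3 m, observed ΔE = -332.8 m.
Subtracting the expected shift leaves a residual of -291.3 − (-323) = 31.7 m north and -332.8 − (-301) = -31.8 m east.
Residual distance = √(31.7² + (-31.8)²) = 44.9 m.

45 m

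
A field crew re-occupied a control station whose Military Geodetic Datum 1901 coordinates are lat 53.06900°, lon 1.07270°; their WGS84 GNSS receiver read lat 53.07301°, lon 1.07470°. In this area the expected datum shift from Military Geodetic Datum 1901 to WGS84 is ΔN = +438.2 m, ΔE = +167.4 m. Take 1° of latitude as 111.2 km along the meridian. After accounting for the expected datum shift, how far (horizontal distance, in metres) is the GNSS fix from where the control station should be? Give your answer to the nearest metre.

Observed coordinate differences: Δφ = +0.00401°, Δλ = +0.00200°.
Converting to metres (1° lat = 111200 m, cos φ = 0.600853): observed ΔN = 445.9 m, observed ΔE = 133.6 m.
Subtracting the expected shift leaves a residual of 445.9 − (438.2) = 7.7 m north and 133.6 − (167.4) = -33.8 m east.
Residual distance = √(7.7² + (-33.8)²) = 34.6 m.

35 m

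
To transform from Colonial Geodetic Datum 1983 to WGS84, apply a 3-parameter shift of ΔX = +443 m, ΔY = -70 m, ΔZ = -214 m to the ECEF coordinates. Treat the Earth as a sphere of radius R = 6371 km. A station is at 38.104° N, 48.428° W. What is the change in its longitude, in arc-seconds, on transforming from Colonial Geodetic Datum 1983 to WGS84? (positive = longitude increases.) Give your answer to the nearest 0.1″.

sin φ = 0.617091, cos φ = 0.786892, sin λ = -0.748122, cos λ = 0.663561.
East component: ΔE = −sin λ·ΔX + cos λ·ΔY = −(-0.748122)(443) + (0.663561)(-70) = 284.97 m.
1° of latitude spans πR/180 = 111195 m; at latitude φ, 1° of longitude spans that × cos φ = 87498.4 m, so Δλ = 284.97 / 87498.4 × 3600 = 11.725″.

Δλ = 11.7″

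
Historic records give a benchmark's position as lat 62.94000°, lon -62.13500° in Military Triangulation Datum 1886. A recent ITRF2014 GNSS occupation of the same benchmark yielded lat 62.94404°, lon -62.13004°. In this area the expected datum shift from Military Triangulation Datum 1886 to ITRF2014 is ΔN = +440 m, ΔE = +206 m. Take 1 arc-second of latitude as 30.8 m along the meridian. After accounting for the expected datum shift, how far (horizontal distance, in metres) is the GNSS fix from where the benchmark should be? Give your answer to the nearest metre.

Observed coordinate differences: Δφ = +0.00404°, Δλ = +0.00496°.
Converting to metres (1° lat = 110880 m, cos φ = 0.454923): observed ΔN = 448.0 m, observed ΔE = 250.2 m.
Subtracting the expected shift leaves a residual of 448.0 − (440) = 8.0 m north and 250.2 − (206) = 44.2 m east.
Residual distance = √(8.0² + 44.2²) = 44.9 m.

45 m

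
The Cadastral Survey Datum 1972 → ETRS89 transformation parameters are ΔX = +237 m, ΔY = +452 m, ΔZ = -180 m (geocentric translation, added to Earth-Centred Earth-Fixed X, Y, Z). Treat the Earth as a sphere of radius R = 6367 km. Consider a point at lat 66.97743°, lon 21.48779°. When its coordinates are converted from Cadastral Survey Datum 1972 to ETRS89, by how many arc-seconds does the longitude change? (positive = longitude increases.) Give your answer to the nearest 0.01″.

sin φ = 0.920351, cos φ = 0.391094, sin λ = 0.366303, cos λ = 0.930496.
East component: ΔE = −sin λ·ΔX + cos λ·ΔY = −(0.366303)(237) + (0.930496)(452) = 333.77 m.
1° of latitude spans πR/180 = 111125 m; at latitude φ, 1° of longitude spans that × cos φ = 43460.3 m, so Δλ = 333.77 / 43460.3 × 3600 = 27.648″.

Δλ = 27.65″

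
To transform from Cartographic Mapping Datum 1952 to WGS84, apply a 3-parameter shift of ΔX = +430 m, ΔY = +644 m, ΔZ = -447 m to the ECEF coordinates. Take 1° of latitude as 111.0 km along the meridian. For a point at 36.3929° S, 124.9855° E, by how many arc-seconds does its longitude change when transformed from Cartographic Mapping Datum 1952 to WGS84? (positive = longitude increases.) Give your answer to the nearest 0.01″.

Δλ = -29.07″

sin φ = -0.593319, cos φ = 0.804967, sin λ = 0.819297, cos λ = -0.573369.
East component: ΔE = −sin λ·ΔX + cos λ·ΔY = −(0.819297)(430) + (-0.573369)(644) = -721.55 m.
1° of latitude spans 111000 m; at latitude φ, 1° of longitude spans that × cos φ = 89351.4 m, so Δλ = -721.55 / 89351.4 × 3600 = -29.071″.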